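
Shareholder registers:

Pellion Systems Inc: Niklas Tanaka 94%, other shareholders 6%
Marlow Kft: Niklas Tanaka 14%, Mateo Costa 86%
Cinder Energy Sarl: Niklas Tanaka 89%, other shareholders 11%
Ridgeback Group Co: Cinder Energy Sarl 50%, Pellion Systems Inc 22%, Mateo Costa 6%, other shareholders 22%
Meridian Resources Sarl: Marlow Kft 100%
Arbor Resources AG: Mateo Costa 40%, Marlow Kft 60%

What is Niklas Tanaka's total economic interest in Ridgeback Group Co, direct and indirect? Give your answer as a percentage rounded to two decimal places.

Niklas reaches Ridgeback along 2 paths.
Via Cinder: 89% × 50% = 44.5%.
Via Pellion: 94% × 22% = 20.68%.
Total: 44.5% + 20.68% = 65.18%.

65.18%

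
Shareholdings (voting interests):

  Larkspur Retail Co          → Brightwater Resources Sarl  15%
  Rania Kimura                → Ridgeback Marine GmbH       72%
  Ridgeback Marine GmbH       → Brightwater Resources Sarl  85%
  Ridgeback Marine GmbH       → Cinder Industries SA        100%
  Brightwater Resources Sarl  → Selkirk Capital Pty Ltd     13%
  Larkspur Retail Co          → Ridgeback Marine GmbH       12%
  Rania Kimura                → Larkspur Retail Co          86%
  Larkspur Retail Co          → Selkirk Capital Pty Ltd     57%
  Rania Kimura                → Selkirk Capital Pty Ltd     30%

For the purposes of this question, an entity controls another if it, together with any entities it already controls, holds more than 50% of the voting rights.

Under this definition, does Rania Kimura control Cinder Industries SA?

Rania holds 86% of Larkspur, so Rania controls Larkspur.
Rania and Larkspur together hold 72% + 12% = 84% of Ridgeback, so Rania controls Ridgeback.
Ridgeback holds 100% of Cinder, so Rania controls Cinder.

Yes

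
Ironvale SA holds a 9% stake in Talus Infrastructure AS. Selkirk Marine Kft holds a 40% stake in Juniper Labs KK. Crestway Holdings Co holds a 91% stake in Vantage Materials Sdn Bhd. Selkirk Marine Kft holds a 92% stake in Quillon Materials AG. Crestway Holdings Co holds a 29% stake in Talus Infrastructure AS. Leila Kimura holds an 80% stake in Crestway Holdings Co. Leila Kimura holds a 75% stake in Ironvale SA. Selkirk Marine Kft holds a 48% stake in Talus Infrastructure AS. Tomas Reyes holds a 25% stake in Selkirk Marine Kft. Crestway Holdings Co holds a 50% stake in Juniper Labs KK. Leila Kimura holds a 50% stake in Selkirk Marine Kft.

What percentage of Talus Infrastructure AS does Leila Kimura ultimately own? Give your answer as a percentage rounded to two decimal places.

Leila reaches Talus along 3 paths.
Via Selkirk: 50% × 48% = 24%.
Via Crestway: 80% × 29% = 23.2%.
Via Ironvale: 75% × 9% = 6.75%.
Total: 24% + 23.2% + 6.75% = 53.95%.

53.95%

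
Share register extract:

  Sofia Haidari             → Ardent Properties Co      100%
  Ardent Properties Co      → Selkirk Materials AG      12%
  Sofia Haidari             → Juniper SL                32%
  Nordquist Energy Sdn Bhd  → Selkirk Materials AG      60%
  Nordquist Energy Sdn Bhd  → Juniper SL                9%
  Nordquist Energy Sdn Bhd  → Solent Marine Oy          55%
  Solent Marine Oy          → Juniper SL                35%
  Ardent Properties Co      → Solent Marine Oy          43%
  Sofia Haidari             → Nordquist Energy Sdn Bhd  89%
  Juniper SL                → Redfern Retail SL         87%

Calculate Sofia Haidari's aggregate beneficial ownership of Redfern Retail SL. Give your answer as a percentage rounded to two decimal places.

Sofia reaches Redfern along 4 paths.
Via Juniper: 32% × 87% = 27.84%.
Via Ardent → Solent → Juniper: 100% × 43% × 35% × 87% = 13.0935%.
Via Nordquist → Solent → Juniper: 89% × 55% × 35% × 87% = 14.905275%.
Via Nordquist → Juniper: 89% × 9% × 87% = 6.9687%.
Total: 27.84% + 13.0935% + 14.905275% + 6.9687% = 62.807475%.
Rounded: 62.81%.

62.81%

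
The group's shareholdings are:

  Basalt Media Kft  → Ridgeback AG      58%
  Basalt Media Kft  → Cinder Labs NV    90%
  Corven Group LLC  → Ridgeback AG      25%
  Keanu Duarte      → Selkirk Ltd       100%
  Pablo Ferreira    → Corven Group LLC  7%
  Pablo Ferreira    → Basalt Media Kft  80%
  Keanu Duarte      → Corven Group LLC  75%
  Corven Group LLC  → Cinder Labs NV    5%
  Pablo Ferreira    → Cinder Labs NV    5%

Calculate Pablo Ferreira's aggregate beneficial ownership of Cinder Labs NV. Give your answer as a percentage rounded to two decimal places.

77.35%

Pablo reaches Cinder along 3 paths.
Via Basalt: 80% × 90% = 72%.
Via Corven: 7% × 5% = 0.35%.
Direct stake: 5% = 5%.
Total: 72% + 0.35% + 5% = 77.35%.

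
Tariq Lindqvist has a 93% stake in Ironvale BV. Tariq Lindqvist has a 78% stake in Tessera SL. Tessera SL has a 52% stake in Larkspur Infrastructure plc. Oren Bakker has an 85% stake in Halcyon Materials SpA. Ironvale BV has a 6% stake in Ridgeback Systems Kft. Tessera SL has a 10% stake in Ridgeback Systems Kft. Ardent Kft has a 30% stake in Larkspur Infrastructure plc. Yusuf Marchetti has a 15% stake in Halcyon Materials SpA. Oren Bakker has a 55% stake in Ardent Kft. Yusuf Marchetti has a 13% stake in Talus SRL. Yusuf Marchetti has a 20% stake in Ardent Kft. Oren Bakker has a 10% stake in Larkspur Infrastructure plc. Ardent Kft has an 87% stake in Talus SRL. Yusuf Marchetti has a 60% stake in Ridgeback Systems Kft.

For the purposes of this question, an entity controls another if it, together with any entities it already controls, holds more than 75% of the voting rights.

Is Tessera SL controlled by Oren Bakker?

Oren holds 85% of Halcyon, so Oren controls Halcyon.
Neither Oren nor any entity Oren controls holds any voting interest in Tessera.
So Oren does not control Tessera.

No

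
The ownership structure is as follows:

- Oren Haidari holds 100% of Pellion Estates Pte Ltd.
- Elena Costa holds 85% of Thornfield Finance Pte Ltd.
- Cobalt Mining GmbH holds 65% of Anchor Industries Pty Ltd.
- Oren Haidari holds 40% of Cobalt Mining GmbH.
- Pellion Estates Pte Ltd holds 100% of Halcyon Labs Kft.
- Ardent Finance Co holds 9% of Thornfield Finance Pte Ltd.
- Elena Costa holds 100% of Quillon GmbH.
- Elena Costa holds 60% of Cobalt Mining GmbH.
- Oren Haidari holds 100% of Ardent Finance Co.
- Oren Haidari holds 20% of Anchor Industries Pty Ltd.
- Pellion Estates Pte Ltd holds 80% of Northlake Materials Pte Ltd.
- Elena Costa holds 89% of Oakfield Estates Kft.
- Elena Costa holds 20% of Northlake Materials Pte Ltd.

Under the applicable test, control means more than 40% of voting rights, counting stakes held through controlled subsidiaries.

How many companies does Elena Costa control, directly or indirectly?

Elena holds 60% of Cobalt, so Elena controls Cobalt.
Elena holds 100% of Quillon, so Elena controls Quillon.
Elena holds 85% of Thornfield, so Elena controls Thornfield.
Cobalt holds 65% of Anchor, so Elena controls Anchor.
Elena holds 89% of Oakfield, so Elena controls Oakfield.
No other company's threshold is met.
Elena controls 5 companies.

5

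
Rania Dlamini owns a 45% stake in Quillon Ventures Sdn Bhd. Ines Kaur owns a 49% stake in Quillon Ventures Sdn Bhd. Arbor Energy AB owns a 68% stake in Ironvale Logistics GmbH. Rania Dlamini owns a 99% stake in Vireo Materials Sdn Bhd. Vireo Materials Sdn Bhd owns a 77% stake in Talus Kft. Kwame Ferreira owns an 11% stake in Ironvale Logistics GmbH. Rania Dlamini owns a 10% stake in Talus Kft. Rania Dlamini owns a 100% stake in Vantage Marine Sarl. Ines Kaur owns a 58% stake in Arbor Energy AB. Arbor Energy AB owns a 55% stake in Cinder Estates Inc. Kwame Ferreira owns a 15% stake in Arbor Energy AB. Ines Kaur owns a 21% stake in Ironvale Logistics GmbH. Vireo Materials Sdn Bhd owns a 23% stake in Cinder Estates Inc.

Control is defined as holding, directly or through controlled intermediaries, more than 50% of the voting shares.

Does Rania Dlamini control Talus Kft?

Rania holds 99% of Vireo, so Rania controls Vireo.
Rania and Vireo together hold 10% + 77% = 87% of Talus, so Rania controls Talus.

Yes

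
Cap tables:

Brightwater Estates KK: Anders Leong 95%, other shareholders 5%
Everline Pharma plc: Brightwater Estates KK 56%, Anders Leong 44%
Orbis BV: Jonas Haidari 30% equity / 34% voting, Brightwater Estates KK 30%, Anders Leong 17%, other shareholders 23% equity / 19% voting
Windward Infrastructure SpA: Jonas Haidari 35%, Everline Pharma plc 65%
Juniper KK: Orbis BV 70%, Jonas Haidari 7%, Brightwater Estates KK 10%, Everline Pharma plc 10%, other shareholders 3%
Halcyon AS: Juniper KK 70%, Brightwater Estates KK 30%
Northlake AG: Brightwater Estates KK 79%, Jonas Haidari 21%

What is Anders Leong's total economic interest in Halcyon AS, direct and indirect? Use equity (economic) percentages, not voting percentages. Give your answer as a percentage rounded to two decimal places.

Anders reaches Halcyon along 6 paths.
Via Brightwater → Orbis → Juniper: 95% × 30% × 70% × 70% = 13.965%.
Via Orbis → Juniper: 17% × 70% × 70% = 8.33%.
Via Brightwater → Juniper: 95% × 10% × 70% = 6.65%.
Via Brightwater → Everline → Juniper: 95% × 56% × 10% × 70% = 3.724%.
Via Everline → Juniper: 44% × 10% × 70% = 3.08%.
Via Brightwater: 95% × 30% = 28.5%.
Total: 13.965% + 8.33% + 6.65% + 3.724% + 3.08% + 28.5% = 64.249%.
Rounded: 64.25%.

64.25%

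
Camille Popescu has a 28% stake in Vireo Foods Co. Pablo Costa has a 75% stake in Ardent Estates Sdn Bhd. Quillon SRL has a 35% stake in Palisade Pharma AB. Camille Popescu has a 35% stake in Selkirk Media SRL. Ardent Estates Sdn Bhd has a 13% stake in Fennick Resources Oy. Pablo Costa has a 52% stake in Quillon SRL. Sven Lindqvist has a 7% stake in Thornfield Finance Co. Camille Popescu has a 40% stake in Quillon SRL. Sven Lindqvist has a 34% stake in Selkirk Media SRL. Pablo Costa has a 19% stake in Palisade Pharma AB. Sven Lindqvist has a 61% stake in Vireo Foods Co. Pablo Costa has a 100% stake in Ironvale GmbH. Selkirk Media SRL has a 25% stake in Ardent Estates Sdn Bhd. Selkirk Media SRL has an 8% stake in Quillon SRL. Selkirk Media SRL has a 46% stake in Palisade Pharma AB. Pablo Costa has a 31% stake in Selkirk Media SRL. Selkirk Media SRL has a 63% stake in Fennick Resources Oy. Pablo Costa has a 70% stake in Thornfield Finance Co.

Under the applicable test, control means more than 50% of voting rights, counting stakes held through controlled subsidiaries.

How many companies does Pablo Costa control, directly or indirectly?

Pablo holds 70% of Thornfield, so Pablo controls Thornfield.
Pablo holds 75% of Ardent, so Pablo controls Ardent.
Pablo holds 100% of Ironvale, so Pablo controls Ironvale.
Pablo holds 52% of Quillon, so Pablo controls Quillon.
Quillon and Pablo together hold 35% + 19% = 54% of Palisade, so Pablo controls Palisade.
No other company's threshold is met.
Pablo controls 5 companies.

5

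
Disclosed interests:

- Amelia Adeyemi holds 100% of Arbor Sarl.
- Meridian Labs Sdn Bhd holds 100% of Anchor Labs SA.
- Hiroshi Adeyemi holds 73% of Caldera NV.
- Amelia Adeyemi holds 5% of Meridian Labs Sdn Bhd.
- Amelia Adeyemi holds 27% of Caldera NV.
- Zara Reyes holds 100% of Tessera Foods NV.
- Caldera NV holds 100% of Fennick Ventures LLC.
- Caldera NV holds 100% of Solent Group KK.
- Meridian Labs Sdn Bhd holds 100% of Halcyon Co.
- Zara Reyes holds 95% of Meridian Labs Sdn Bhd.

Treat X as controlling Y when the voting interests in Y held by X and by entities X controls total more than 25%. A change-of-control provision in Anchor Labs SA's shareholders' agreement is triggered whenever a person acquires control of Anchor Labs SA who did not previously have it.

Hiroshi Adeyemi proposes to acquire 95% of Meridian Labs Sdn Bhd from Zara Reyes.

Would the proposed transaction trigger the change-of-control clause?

Yes

The purchase adds only to Hiroshi's holdings (Zara's stake shrinks), so Hiroshi is the only person who could newly come to control Anchor.
Hiroshi holds 73% of Caldera, so Hiroshi controls Caldera.
Caldera holds 100% of Fennick, so Hiroshi controls Fennick.
Caldera holds 100% of Solent, so Hiroshi controls Solent.
Neither Hiroshi nor any entity Hiroshi controls holds any voting interest in Anchor.
So before the transaction, Hiroshi does not control Anchor.
After the purchase, Hiroshi holds 95% of Meridian directly, and Zara's stake falls to 0%.
Hiroshi holds 95% of Meridian, so Hiroshi controls Meridian.
Meridian holds 100% of Anchor, so Hiroshi controls Anchor.
Hiroshi did not control Anchor before and does after, so the clause is triggered.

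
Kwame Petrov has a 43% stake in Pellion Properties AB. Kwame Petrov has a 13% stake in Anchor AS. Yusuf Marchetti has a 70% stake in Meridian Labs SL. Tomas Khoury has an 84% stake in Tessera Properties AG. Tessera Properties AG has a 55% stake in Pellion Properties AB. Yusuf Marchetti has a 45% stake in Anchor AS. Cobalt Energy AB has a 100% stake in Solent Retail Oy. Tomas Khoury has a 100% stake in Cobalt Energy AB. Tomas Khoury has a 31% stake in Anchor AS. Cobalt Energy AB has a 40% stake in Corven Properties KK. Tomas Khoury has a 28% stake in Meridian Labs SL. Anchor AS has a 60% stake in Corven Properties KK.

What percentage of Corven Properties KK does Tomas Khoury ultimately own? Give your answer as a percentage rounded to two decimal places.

58.60%

Tomas reaches Corven along 2 paths.
Via Cobalt: 100% × 40% = 40%.
Via Anchor: 31% × 60% = 18.6%.
Total: 40% + 18.6% = 58.6%.
Rounded: 58.60%.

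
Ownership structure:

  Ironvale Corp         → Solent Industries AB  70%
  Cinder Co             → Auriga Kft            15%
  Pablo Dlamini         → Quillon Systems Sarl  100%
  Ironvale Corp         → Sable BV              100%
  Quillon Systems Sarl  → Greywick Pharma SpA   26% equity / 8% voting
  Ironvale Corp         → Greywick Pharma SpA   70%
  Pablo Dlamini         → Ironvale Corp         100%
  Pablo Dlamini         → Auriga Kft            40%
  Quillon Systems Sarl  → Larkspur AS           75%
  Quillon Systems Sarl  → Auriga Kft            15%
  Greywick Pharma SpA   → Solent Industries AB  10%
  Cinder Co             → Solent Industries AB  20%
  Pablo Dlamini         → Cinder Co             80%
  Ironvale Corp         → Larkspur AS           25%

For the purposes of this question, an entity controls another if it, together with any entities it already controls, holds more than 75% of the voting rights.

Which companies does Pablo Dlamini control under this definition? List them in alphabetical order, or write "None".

Cinder Co, Greywick Pharma SpA, Ironvale Corp, Larkspur AS, Quillon Systems Sarl, Sable BV, Solent Industries AB

Pablo holds 100% of Ironvale, so Pablo controls Ironvale.
Pablo holds 100% of Quillon, so Pablo controls Quillon.
Pablo holds 80% of Cinder, so Pablo controls Cinder.
Ironvale holds 100% of Sable, so Pablo controls Sable.
Ironvale and Quillon together hold 70% + 8% = 78% of Greywick, so Pablo controls Greywick.
Cinder and Greywick and Ironvale together hold 20% + 10% + 70% = 100% of Solent, so Pablo controls Solent.
Quillon and Ironvale together hold 75% + 25% = 100% of Larkspur, so Pablo controls Larkspur.
No other company's threshold is met.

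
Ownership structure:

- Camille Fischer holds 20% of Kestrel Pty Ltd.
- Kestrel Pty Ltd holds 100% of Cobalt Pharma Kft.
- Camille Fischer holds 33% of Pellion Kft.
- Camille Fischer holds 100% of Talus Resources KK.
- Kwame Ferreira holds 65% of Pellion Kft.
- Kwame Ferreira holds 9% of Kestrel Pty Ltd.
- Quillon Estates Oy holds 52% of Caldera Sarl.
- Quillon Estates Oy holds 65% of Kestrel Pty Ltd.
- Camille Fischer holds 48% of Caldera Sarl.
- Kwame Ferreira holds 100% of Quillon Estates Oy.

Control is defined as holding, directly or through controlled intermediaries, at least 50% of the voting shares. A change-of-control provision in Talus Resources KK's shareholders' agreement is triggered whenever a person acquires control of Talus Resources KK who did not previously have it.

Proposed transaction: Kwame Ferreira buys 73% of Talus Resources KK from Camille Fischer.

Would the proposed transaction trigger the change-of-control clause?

Yes

The purchase adds only to Kwame's holdings (Camille's stake shrinks), so Kwame is the only person who could newly come to control Talus.
Kwame holds 100% of Quillon, so Kwame controls Quillon.
Quillon and Kwame together hold 65% + 9% = 74% of Kestrel, so Kwame controls Kestrel.
Quillon holds 52% of Caldera, so Kwame controls Caldera.
Kestrel holds 100% of Cobalt, so Kwame controls Cobalt.
Kwame holds 65% of Pellion, so Kwame controls Pellion.
Neither Kwame nor any entity Kwame controls holds any voting interest in Talus.
So before the transaction, Kwame does not control Talus.
After the purchase, Kwame holds 73% of Talus directly, and Camille's stake falls to 27%.
Kwame holds 73% of Talus, so Kwame controls Talus.
Kwame did not control Talus before and does after, so the clause is triggered.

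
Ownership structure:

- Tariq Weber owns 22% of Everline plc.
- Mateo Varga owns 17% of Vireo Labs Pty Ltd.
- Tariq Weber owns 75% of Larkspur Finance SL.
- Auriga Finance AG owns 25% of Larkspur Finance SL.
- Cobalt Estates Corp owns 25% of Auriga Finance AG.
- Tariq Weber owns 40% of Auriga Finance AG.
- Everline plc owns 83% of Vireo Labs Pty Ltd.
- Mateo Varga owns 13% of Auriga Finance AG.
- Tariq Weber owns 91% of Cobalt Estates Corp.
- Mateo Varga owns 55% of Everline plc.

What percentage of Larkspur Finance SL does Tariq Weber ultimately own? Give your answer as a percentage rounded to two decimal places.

90.69%

Tariq reaches Larkspur along 3 paths.
Direct stake: 75% = 75%.
Via Cobalt → Auriga: 91% × 25% × 25% = 5.6875%.
Via Auriga: 40% × 25% = 10%.
Total: 75% + 5.6875% + 10% = 90.6875%.
Rounded: 90.69%.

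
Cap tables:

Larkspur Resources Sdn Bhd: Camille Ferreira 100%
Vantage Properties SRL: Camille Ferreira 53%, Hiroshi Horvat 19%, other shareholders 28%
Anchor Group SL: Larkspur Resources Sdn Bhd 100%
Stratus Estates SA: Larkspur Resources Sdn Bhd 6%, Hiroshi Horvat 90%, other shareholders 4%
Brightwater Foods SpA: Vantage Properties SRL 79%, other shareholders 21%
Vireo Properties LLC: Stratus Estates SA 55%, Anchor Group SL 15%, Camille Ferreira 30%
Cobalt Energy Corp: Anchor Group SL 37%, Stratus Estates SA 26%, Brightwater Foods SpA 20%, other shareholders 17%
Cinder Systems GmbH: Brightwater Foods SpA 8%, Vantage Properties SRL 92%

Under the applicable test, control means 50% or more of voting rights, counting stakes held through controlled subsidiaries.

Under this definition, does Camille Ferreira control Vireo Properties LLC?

Camille holds 100% of Larkspur, so Camille controls Larkspur.
Camille holds 53% of Vantage, so Camille controls Vantage.
Larkspur holds 100% of Anchor, so Camille controls Anchor.
Vantage holds 79% of Brightwater, so Camille controls Brightwater.
Anchor and Brightwater together hold 37% + 20% = 57% of Cobalt, so Camille controls Cobalt.
Brightwater and Vantage together hold 8% + 92% = 100% of Cinder, so Camille controls Cinder.
In Vireo, Camille's side holds only 15% + 30% = 45%, not ≥ 50%.
So Camille does not control Vireo.

No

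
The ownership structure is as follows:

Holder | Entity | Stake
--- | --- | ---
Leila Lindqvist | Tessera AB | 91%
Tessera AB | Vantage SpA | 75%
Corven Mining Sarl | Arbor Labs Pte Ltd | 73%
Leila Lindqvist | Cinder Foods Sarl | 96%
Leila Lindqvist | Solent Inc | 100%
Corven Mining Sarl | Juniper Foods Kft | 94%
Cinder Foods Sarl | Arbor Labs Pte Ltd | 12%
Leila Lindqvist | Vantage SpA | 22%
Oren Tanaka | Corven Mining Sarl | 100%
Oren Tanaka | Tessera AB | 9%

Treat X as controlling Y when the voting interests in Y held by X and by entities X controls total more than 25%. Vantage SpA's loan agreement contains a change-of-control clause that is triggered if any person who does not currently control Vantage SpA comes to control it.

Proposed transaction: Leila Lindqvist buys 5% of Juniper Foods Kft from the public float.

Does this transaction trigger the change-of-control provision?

No

The purchase changes only Leila's holdings, so Leila is the only person who could newly come to control Vantage.
Leila holds 91% of Tessera, so Leila controls Tessera.
Leila and Tessera together hold 22% + 75% = 97% of Vantage, so Leila controls Vantage.
So Leila already controls Vantage before the transaction.
After the purchase, Leila holds 5% of Juniper directly.
Leila controlled Vantage already, so this is not a new person acquiring control; every other person's position is unchanged or reduced.
No new person acquires control, so the clause is not triggered.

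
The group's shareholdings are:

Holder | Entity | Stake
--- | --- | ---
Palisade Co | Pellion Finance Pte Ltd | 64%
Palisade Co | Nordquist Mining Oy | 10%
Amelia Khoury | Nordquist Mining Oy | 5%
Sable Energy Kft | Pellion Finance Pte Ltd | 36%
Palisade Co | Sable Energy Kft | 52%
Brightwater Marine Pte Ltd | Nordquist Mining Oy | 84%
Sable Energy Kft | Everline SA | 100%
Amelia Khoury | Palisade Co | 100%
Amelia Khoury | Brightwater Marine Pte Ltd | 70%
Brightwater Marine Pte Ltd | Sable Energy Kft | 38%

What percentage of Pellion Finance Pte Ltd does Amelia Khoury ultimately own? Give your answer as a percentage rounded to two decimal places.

Amelia reaches Pellion along 3 paths.
Via Palisade: 100% × 64% = 64%.
Via Brightwater → Sable: 70% × 38% × 36% = 9.576%.
Via Palisade → Sable: 100% × 52% × 36% = 18.72%.
Total: 64% + 9.576% + 18.72% = 92.296%.
Rounded: 92.30%.

92.30%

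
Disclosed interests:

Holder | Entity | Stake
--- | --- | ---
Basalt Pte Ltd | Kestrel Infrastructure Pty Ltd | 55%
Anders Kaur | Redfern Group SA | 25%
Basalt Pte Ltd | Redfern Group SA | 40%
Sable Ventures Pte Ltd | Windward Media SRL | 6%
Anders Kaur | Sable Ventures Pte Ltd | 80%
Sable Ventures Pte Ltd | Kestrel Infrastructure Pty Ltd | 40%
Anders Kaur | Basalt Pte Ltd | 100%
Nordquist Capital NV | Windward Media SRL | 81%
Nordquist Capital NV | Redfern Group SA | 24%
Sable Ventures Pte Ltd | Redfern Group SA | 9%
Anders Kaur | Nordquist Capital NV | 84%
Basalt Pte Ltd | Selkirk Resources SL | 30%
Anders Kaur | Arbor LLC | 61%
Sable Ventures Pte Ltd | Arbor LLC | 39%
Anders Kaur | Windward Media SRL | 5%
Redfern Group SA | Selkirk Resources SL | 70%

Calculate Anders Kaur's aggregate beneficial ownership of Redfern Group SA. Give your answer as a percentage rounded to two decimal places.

Anders reaches Redfern along 4 paths.
Direct stake: 25% = 25%.
Via Basalt: 100% × 40% = 40%.
Via Nordquist: 84% × 24% = 20.16%.
Via Sable: 80% × 9% = 7.2%.
Total: 25% + 40% + 20.16% + 7.2% = 92.36%.

92.36%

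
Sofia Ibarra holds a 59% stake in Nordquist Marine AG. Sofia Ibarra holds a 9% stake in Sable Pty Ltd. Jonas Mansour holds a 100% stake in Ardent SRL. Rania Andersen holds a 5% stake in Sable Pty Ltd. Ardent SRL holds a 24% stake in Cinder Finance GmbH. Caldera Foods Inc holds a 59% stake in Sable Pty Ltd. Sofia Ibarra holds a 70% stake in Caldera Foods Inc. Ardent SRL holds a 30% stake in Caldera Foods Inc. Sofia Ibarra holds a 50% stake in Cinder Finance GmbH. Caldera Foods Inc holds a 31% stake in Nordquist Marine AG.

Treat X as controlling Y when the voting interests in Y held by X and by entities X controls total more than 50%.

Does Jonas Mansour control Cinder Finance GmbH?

Jonas holds 100% of Ardent, so Jonas controls Ardent.
In Cinder, Jonas's side holds only 24%, not > 50%.
So Jonas does not control Cinder.

No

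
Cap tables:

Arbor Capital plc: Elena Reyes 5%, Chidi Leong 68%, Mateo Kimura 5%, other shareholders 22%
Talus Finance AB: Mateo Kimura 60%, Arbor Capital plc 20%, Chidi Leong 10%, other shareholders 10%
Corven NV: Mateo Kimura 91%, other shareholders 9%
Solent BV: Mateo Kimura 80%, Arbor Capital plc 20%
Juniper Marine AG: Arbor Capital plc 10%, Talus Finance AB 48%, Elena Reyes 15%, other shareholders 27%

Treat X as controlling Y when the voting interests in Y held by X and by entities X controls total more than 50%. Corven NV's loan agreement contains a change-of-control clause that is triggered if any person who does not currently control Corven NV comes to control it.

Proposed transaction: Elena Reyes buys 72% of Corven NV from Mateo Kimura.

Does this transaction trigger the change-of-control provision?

The purchase adds only to Elena's holdings (Mateo's stake shrinks), so Elena is the only person who could newly come to control Corven.
Elena's largest direct stake is 15% in Juniper, which does not meet the threshold, so Elena controls no company.
Neither Elena nor any entity Elena controls holds any voting interest in Corven.
So before the transaction, Elena does not control Corven.
After the purchase, Elena holds 72% of Corven directly, and Mateo's stake falls to 19%.
Elena holds 72% of Corven, so Elena controls Corven.
Elena did not control Corven before and does after, so the clause is triggered.

Yes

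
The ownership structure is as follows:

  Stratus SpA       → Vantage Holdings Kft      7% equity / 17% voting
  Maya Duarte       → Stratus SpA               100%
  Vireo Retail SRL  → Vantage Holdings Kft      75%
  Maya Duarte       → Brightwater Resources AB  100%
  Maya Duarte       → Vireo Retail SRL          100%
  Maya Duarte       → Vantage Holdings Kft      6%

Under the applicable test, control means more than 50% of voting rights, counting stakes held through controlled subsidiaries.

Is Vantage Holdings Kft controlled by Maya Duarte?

Yes

Maya holds 100% of Vireo, so Maya controls Vireo.
Maya holds 100% of Stratus, so Maya controls Stratus.
Stratus and Vireo and Maya together hold 17% + 75% + 6% = 98% of Vantage, so Maya controls Vantage.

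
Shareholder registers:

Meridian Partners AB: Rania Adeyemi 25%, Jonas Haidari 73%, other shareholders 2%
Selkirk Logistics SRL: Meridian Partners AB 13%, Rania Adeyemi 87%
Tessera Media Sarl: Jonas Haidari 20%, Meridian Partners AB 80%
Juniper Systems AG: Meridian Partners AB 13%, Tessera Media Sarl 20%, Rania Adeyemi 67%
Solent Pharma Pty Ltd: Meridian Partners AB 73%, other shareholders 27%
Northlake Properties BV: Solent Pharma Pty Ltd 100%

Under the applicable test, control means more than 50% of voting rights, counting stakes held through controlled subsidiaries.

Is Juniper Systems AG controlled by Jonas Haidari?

Jonas holds 73% of Meridian, so Jonas controls Meridian.
Jonas and Meridian together hold 20% + 80% = 100% of Tessera, so Jonas controls Tessera.
Meridian holds 73% of Solent, so Jonas controls Solent.
Solent holds 100% of Northlake, so Jonas controls Northlake.
In Juniper, Jonas's side holds only 13% + 20% = 33%, not > 50%.
So Jonas does not control Juniper.

No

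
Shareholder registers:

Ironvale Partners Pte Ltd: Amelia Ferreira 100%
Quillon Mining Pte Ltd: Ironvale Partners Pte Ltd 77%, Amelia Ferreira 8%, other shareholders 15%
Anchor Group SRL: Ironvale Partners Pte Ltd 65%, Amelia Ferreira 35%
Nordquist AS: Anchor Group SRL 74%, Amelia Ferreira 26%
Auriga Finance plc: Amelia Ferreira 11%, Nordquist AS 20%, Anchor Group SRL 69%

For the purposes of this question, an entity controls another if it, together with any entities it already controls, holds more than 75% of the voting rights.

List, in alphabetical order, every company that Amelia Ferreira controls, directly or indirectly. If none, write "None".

Anchor Group SRL, Auriga Finance plc, Ironvale Partners Pte Ltd, Nordquist AS, Quillon Mining Pte Ltd

Amelia holds 100% of Ironvale, so Amelia controls Ironvale.
Ironvale and Amelia together hold 77% + 8% = 85% of Quillon, so Amelia controls Quillon.
Ironvale and Amelia together hold 65% + 35% = 100% of Anchor, so Amelia controls Anchor.
Anchor and Amelia together hold 74% + 26% = 100% of Nordquist, so Amelia controls Nordquist.
Amelia and Nordquist and Anchor together hold 11% + 20% + 69% = 100% of Auriga, so Amelia controls Auriga.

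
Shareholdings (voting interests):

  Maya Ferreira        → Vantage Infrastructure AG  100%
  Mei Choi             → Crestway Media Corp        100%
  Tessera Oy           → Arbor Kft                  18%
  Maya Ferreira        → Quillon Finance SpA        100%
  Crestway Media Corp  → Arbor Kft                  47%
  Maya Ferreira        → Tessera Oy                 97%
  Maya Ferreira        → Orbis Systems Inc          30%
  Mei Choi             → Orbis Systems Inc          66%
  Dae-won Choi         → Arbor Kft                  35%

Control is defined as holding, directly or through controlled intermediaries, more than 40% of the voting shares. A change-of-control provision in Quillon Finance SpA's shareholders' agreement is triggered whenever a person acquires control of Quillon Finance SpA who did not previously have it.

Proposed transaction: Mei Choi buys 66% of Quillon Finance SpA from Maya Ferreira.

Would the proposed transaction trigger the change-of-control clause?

The purchase adds only to Mei's holdings (Maya's stake shrinks), so Mei is the only person who could newly come to control Quillon.
Mei holds 66% of Orbis, so Mei controls Orbis.
Mei holds 100% of Crestway, so Mei controls Crestway.
Crestway holds 47% of Arbor, so Mei controls Arbor.
Neither Mei nor any entity Mei controls holds any voting interest in Quillon.
So before the transaction, Mei does not control Quillon.
After the purchase, Mei holds 66% of Quillon directly, and Maya's stake falls to 34%.
Mei holds 66% of Quillon, so Mei controls Quillon.
Mei did not control Quillon before and does after, so the clause is triggered.

Yes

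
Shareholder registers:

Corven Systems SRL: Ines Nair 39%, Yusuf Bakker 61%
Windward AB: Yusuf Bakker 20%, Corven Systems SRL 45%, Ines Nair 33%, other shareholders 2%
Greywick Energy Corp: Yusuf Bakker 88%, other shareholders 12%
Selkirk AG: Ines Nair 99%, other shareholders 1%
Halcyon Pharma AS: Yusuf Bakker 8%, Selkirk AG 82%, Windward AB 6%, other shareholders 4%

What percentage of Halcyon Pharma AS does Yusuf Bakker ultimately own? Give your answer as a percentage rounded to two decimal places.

Yusuf reaches Halcyon along 3 paths.
Direct stake: 8% = 8%.
Via Windward: 20% × 6% = 1.2%.
Via Corven → Windward: 61% × 45% × 6% = 1.647%.
Total: 8% + 1.2% + 1.647% = 10.847%.
Rounded: 10.85%.

10.85%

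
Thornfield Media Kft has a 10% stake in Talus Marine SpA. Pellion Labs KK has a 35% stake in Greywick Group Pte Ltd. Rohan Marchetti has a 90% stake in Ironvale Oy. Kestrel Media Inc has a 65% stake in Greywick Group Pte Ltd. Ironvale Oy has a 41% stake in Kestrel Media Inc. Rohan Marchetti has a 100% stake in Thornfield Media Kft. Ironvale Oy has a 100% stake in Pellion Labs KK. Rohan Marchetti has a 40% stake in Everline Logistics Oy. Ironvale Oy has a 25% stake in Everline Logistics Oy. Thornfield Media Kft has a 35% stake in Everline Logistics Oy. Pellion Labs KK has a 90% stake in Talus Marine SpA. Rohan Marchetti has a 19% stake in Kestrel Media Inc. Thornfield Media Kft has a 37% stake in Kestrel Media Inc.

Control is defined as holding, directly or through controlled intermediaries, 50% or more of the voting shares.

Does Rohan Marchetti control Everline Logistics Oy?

Rohan holds 100% of Thornfield, so Rohan controls Thornfield.
Rohan holds 90% of Ironvale, so Rohan controls Ironvale.
Rohan and Ironvale and Thornfield together hold 40% + 25% + 35% = 100% of Everline, so Rohan controls Everline.

Yes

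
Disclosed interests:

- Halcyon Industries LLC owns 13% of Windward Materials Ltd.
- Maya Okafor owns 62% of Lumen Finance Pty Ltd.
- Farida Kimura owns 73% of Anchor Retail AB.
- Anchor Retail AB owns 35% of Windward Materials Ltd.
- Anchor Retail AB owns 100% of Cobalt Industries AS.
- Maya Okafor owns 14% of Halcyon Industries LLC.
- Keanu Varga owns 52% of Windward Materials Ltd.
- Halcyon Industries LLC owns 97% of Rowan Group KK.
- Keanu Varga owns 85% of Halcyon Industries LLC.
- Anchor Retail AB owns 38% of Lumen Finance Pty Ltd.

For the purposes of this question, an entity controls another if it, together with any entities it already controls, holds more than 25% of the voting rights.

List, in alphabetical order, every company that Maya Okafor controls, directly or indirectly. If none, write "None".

Maya holds 62% of Lumen, so Maya controls Lumen.
No other company's threshold is met.

Lumen Finance Pty Ltd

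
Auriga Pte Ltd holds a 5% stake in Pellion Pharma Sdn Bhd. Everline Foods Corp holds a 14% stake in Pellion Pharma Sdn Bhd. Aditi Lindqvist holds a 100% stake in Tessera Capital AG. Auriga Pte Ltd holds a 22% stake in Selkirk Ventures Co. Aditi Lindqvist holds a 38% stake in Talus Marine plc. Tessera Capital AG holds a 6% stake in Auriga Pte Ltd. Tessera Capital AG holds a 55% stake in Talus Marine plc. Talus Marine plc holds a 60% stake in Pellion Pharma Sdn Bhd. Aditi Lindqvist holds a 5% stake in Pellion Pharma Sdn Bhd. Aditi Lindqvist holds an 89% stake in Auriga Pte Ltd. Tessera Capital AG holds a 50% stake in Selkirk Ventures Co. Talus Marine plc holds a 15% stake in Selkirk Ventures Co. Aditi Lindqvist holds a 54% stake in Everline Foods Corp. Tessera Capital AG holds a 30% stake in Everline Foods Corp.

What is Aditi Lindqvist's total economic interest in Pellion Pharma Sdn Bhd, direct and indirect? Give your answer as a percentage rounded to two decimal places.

Aditi reaches Pellion along 7 paths.
Via Talus: 38% × 60% = 22.8%.
Via Tessera → Talus: 100% × 55% × 60% = 33%.
Via Everline: 54% × 14% = 7.56%.
Via Tessera → Everline: 100% × 30% × 14% = 4.2%.
Direct stake: 5% = 5%.
Via Auriga: 89% × 5% = 4.45%.
Via Tessera → Auriga: 100% × 6% × 5% = 0.3%.
Total: 22.8% + 33% + 7.56% + 4.2% + 5% + 4.45% + 0.3% = 77.31%.

77.31%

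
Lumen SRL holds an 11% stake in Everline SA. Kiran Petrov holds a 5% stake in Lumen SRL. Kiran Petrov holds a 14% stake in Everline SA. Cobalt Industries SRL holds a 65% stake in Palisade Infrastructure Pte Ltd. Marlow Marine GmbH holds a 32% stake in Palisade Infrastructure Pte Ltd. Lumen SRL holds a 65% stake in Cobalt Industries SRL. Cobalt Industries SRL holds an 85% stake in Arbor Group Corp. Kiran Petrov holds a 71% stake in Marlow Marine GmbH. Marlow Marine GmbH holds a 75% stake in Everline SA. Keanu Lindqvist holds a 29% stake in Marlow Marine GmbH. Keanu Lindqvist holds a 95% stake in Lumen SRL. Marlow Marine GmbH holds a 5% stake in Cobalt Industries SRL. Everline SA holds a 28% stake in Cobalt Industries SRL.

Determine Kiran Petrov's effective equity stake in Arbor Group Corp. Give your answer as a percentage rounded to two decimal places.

Kiran reaches Arbor along 5 paths.
Via Everline → Cobalt: 14% × 28% × 85% = 3.332%.
Via Lumen → Everline → Cobalt: 5% × 11% × 28% × 85% = 0.1309%.
Via Marlow → Everline → Cobalt: 71% × 75% × 28% × 85% = 12.6735%.
Via Marlow → Cobalt: 71% × 5% × 85% = 3.0175%.
Via Lumen → Cobalt: 5% × 65% × 85% = 2.7625%.
Total: 3.332% + 0.1309% + 12.6735% + 3.0175% + 2.7625% = 21.9164%.
Rounded: 21.92%.

21.92%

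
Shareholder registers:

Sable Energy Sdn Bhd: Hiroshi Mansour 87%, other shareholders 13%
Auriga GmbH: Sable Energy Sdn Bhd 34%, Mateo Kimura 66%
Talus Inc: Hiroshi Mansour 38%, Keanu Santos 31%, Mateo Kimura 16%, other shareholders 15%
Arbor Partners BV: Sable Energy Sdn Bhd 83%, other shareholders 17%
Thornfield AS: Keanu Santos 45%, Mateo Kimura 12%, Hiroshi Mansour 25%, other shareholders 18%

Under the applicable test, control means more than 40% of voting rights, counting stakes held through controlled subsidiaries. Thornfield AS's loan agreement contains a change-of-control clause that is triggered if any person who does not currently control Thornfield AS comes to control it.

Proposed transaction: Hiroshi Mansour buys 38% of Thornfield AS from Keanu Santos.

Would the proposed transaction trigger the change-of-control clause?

The purchase adds only to Hiroshi's holdings (Keanu's stake shrinks), so Hiroshi is the only person who could newly come to control Thornfield.
Hiroshi holds 87% of Sable, so Hiroshi controls Sable.
Sable holds 83% of Arbor, so Hiroshi controls Arbor.
In Thornfield, Hiroshi's side holds only 25%, not > 40%.
So before the transaction, Hiroshi does not control Thornfield.
After the purchase, Hiroshi's direct stake in Thornfield rises to 25% + 38% = 63%, and Keanu's stake falls to 7%.
Hiroshi holds 63% of Thornfield, so Hiroshi controls Thornfield.
Hiroshi did not control Thornfield before and does after, so the clause is triggered.

Yes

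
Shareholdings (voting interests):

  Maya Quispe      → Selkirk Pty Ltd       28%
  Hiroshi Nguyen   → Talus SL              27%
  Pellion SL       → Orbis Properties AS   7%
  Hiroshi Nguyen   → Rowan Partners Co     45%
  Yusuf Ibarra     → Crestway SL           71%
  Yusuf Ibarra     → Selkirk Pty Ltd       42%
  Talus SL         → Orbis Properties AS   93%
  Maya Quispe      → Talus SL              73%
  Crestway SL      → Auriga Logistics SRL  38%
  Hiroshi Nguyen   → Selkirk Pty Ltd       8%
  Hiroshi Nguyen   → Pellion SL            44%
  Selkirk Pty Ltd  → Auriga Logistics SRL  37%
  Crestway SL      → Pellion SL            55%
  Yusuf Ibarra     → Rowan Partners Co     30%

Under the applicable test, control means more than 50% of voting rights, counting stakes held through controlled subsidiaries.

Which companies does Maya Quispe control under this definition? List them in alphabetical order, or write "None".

Orbis Properties AS, Talus SL

Maya holds 73% of Talus, so Maya controls Talus.
Talus holds 93% of Orbis, so Maya controls Orbis.
No other company's threshold is met.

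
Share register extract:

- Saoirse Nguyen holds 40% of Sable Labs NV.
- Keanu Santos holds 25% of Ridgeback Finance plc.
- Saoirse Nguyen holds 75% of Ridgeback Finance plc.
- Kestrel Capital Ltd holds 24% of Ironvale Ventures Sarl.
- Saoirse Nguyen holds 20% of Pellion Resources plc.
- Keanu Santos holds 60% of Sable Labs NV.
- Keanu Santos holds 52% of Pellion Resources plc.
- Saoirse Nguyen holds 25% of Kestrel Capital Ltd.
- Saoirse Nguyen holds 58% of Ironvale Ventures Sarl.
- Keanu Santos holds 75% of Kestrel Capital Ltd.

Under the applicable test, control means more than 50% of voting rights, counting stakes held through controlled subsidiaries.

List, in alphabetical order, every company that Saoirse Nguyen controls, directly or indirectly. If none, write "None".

Saoirse holds 75% of Ridgeback, so Saoirse controls Ridgeback.
Saoirse holds 58% of Ironvale, so Saoirse controls Ironvale.
No other company's threshold is met.

Ironvale Ventures Sarl, Ridgeback Finance plc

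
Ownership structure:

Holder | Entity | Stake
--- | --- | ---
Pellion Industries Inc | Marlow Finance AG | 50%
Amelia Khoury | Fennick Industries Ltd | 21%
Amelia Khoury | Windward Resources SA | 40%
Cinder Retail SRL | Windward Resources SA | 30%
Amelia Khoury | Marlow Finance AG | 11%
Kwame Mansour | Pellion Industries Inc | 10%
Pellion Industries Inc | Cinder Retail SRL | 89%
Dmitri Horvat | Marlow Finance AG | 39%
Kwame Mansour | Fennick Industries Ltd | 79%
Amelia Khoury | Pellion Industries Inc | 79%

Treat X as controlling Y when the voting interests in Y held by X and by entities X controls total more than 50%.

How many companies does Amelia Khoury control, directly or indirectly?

4

Amelia holds 79% of Pellion, so Amelia controls Pellion.
Pellion holds 89% of Cinder, so Amelia controls Cinder.
Amelia and Pellion together hold 11% + 50% = 61% of Marlow, so Amelia controls Marlow.
Amelia and Cinder together hold 40% + 30% = 70% of Windward, so Amelia controls Windward.
No other company's threshold is met.
Amelia controls 4 companies.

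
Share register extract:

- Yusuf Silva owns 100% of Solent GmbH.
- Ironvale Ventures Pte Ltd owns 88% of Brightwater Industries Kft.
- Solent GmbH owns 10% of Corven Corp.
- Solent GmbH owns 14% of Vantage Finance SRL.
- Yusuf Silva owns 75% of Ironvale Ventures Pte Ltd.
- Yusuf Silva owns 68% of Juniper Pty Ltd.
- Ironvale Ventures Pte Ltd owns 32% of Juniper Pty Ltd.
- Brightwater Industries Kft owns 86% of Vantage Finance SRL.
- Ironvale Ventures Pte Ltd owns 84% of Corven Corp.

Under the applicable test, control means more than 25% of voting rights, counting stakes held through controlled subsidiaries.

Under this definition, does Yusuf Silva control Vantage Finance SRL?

Yes

Yusuf holds 100% of Solent, so Yusuf controls Solent.
Yusuf holds 75% of Ironvale, so Yusuf controls Ironvale.
Ironvale holds 88% of Brightwater, so Yusuf controls Brightwater.
Brightwater and Solent together hold 86% + 14% = 100% of Vantage, so Yusuf controls Vantage.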